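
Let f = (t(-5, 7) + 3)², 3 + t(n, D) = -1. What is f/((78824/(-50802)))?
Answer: -25401/39412 ≈ -0.64450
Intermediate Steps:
t(n, D) = -4 (t(n, D) = -3 - 1 = -4)
f = 1 (f = (-4 + 3)² = (-1)² = 1)
f/((78824/(-50802))) = 1/(78824/(-50802)) = 1/(78824*(-1/50802)) = 1/(-39412/25401) = 1*(-25401/39412) = -25401/39412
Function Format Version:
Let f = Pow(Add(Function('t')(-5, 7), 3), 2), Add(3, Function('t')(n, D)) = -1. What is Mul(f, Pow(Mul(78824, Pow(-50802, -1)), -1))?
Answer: Rational(-25401, 39412) ≈ -0.64450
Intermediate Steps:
Function('t')(n, D) = -4 (Function('t')(n, D) = Add(-3, -1) = -4)
f = 1 (f = Pow(Add(-4, 3), 2) = Pow(-1, 2) = 1)
Mul(f, Pow(Mul(78824, Pow(-50802, -1)), -1)) = Mul(1, Pow(Mul(78824, Pow(-50802, -1)), -1)) = Mul(1, Pow(Mul(78824, Rational(-1, 50802)), -1)) = Mul(1, Pow(Rational(-39412, 25401), -1)) = Mul(1, Rational(-25401, 39412)) = Rational(-25401, 39412)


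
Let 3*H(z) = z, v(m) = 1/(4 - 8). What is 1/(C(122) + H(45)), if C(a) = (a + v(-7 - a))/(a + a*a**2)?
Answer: 7263880/108958687 ≈ 0.066666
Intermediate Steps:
v(m) = -1/4 (v(m) = 1/(-4) = -1/4)
H(z) = z/3
C(a) = (-1/4 + a)/(a + a**3) (C(a) = (a - 1/4)/(a + a*a**2) = (-1/4 + a)/(a + a**3))
1/(C(122) + H(45)) = 1/((-1/4 + 122)/(122*(1 + 122**2)) + (1/3)*45) = 1/((1/122)*(487/4)/(1 + 14884) + 15) = 1/((1/122)*(487/4)/14885 + 15) = 1/((1/122)*(1/14885)*(487/4) + 15) = 1/(487/7263880 + 15) = 1/(108958687/7263880) = 7263880/108958687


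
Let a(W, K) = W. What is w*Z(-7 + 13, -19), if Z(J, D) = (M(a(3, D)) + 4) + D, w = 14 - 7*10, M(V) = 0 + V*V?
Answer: 336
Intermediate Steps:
M(V) = V² (M(V) = 0 + V² = V²)
w = -56 (w = 14 - 70 = -56)
Z(J, D) = 13 + D (Z(J, D) = (3² + 4) + D = (9 + 4) + D = 13 + D)
w*Z(-7 + 13, -19) = -56*(13 - 19) = -56*(-6) = 336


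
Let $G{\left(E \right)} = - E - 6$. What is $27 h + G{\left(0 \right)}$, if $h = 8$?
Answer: $210$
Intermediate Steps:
$G{\left(E \right)} = -6 - E$
$27 h + G{\left(0 \right)} = 27 \cdot 8 - 6 = 216 + \left(-6 + 0\right) = 216 - 6 = 210$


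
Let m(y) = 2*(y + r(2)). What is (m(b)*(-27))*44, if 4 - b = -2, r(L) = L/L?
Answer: -16632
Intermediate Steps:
r(L) = 1
b = 6 (b = 4 - 1*(-2) = 4 + 2 = 6)
m(y) = 2 + 2*y (m(y) = 2*(y + 1) = 2*(1 + y) = 2 + 2*y)
(m(b)*(-27))*44 = ((2 + 2*6)*(-27))*44 = ((2 + 12)*(-27))*44 = (14*(-27))*44 = -378*44 = -16632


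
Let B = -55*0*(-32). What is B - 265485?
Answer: -265485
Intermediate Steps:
B = 0 (B = 0*(-32) = 0)
B - 265485 = 0 - 265485 = -265485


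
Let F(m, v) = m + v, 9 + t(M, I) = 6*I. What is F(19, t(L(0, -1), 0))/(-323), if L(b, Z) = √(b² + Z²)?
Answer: -10/323 ≈ -0.030960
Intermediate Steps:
L(b, Z) = √(Z² + b²)
t(M, I) = -9 + 6*I
F(19, t(L(0, -1), 0))/(-323) = (19 + (-9 + 6*0))/(-323) = (19 + (-9 + 0))*(-1/323) = (19 - 9)*(-1/323) = 10*(-1/323) = -10/323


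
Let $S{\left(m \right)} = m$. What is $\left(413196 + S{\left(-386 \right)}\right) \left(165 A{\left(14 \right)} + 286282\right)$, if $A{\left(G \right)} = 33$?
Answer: $120427822870$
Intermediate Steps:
$\left(413196 + S{\left(-386 \right)}\right) \left(165 A{\left(14 \right)} + 286282\right) = \left(413196 - 386\right) \left(165 \cdot 33 + 286282\right) = 412810 \left(5445 + 286282\right) = 412810 \cdot 291727 = 120427822870$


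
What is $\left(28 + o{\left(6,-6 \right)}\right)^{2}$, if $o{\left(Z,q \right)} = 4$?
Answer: $1024$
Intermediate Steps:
$\left(28 + o{\left(6,-6 \right)}\right)^{2} = \left(28 + 4\right)^{2} = 32^{2} = 1024$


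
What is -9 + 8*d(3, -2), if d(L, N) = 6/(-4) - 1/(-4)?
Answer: -19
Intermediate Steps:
d(L, N) = -5/4 (d(L, N) = 6*(-1/4) - 1*(-1/4) = -3/2 + 1/4 = -5/4)
-9 + 8*d(3, -2) = -9 + 8*(-5/4) = -9 - 10 = -19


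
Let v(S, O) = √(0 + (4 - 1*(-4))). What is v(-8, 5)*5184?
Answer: 10368*√2 ≈ 14663.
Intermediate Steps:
v(S, O) = 2*√2 (v(S, O) = √(0 + (4 + 4)) = √(0 + 8) = √8 = 2*√2)
v(-8, 5)*5184 = (2*√2)*5184 = 10368*√2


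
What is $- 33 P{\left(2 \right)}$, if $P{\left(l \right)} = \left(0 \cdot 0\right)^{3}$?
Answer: $0$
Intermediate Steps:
$P{\left(l \right)} = 0$ ($P{\left(l \right)} = 0^{3} = 0$)
$- 33 P{\left(2 \right)} = \left(-33\right) 0 = 0$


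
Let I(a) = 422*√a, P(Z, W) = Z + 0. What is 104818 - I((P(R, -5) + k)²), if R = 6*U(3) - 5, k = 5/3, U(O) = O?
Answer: 295886/3 ≈ 98629.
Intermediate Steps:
k = 5/3 (k = 5*(⅓) = 5/3 ≈ 1.6667)
R = 13 (R = 6*3 - 5 = 18 - 5 = 13)
P(Z, W) = Z
104818 - I((P(R, -5) + k)²) = 104818 - 422*√((13 + 5/3)²) = 104818 - 422*√((44/3)²) = 104818 - 422*√(1936/9) = 104818 - 422*44/3 = 104818 - 1*18568/3 = 104818 - 18568/3 = 295886/3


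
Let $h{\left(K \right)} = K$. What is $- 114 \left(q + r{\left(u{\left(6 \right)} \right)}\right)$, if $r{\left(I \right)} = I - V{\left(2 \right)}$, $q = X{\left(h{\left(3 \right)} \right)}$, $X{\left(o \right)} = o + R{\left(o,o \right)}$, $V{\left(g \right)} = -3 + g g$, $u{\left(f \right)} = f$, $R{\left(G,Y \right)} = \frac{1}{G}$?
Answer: $-950$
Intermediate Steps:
$V{\left(g \right)} = -3 + g^{2}$
$X{\left(o \right)} = o + \frac{1}{o}$
$q = \frac{10}{3}$ ($q = 3 + \frac{1}{3} = \frac{10}{3} \approx 3.3333$)
$r{\left(I \right)} = -1 + I$ ($r{\left(I \right)} = I - \left(-3 + 2^{2}\right) = I - \left(-3 + 4\right) = I - 1 = -1 + I$)
$- 114 \left(q + r{\left(u{\left(6 \right)} \right)}\right) = - 114 \left(\frac{10}{3} + \left(-1 + 6\right)\right) = - 114 \left(\frac{10}{3} + 5\right) = \left(-114\right) \frac{25}{3} = -950$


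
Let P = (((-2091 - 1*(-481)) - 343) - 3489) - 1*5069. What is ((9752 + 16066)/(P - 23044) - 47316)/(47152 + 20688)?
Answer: -264619033/379395200 ≈ -0.69748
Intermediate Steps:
P = -10511 (P = (((-2091 + 481) - 343) - 3489) - 5069 = ((-1610 - 343) - 3489) - 5069 = (-1953 - 3489) - 5069 = -5442 - 5069 = -10511)
((9752 + 16066)/(P - 23044) - 47316)/(47152 + 20688) = ((9752 + 16066)/(-10511 - 23044) - 47316)/(47152 + 20688) = (25818/(-33555) - 47316)/67840 = (25818*(-1/33555) - 47316)*(1/67840) = (-8606/11185 - 47316)*(1/67840) = -529238066/11185*1/67840 = -264619033/379395200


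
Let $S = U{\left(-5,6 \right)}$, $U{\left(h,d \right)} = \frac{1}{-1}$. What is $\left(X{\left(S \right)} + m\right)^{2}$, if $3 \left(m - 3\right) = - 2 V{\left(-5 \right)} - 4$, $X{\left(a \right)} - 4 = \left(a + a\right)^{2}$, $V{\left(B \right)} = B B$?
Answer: $49$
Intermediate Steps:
$U{\left(h,d \right)} = -1$
$V{\left(B \right)} = B^{2}$
$S = -1$
$X{\left(a \right)} = 4 + 4 a^{2}$ ($X{\left(a \right)} = 4 + \left(a + a\right)^{2} = 4 + \left(2 a\right)^{2} = 4 + 4 a^{2}$)
$m = -15$ ($m = 3 + \frac{- 2 \left(-5\right)^{2} - 4}{3} = 3 + \frac{\left(-2\right) 25 - 4}{3} = 3 + \frac{-50 - 4}{3} = 3 + \frac{1}{3} \left(-54\right) = 3 - 18 = -15$)
$\left(X{\left(S \right)} + m\right)^{2} = \left(\left(4 + 4 \left(-1\right)^{2}\right) - 15\right)^{2} = \left(\left(4 + 4 \cdot 1\right) - 15\right)^{2} = \left(\left(4 + 4\right) - 15\right)^{2} = \left(8 - 15\right)^{2} = \left(-7\right)^{2} = 49$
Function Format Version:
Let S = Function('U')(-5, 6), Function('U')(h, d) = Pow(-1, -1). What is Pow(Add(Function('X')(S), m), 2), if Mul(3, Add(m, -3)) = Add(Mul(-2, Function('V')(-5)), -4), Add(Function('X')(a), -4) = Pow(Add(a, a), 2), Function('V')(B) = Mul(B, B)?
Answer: 49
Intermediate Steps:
Function('U')(h, d) = -1
Function('V')(B) = Pow(B, 2)
S = -1
Function('X')(a) = Add(4, Mul(4, Pow(a, 2))) (Function('X')(a) = Add(4, Pow(Add(a, a), 2)) = Add(4, Pow(Mul(2, a), 2)) = Add(4, Mul(4, Pow(a, 2))))
m = -15 (m = Add(3, Mul(Rational(1, 3), Add(Mul(-2, Pow(-5, 2)), -4))) = Add(3, Mul(Rational(1, 3), Add(Mul(-2, 25), -4))) = Add(3, Mul(Rational(1, 3), Add(-50, -4))) = Add(3, Mul(Rational(1, 3), -54)) = Add(3, -18) = -15)
Pow(Add(Function('X')(S), m), 2) = Pow(Add(Add(4, Mul(4, Pow(-1, 2))), -15), 2) = Pow(Add(Add(4, Mul(4, 1)), -15), 2) = Pow(Add(Add(4, 4), -15), 2) = Pow(Add(8, -15), 2) = Pow(-7, 2) = 49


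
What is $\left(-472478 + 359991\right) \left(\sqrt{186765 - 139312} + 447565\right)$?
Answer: $-50345244155 - 112487 \sqrt{47453} \approx -5.037 \cdot 10^{10}$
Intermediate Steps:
$\left(-472478 + 359991\right) \left(\sqrt{186765 - 139312} + 447565\right) = - 112487 \left(\sqrt{47453} + 447565\right) = - 112487 \left(447565 + \sqrt{47453}\right) = -50345244155 - 112487 \sqrt{47453}$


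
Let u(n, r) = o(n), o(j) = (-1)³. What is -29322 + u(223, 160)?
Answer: -29323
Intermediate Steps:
o(j) = -1
u(n, r) = -1
-29322 + u(223, 160) = -29322 - 1 = -29323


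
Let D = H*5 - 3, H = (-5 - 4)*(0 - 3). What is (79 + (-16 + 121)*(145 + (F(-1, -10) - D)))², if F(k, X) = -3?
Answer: 1274641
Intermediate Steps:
H = 27 (H = -9*(-3) = 27)
D = 132 (D = 27*5 - 3 = 135 - 3 = 132)
(79 + (-16 + 121)*(145 + (F(-1, -10) - D)))² = (79 + (-16 + 121)*(145 + (-3 - 1*132)))² = (79 + 105*(145 + (-3 - 132)))² = (79 + 105*(145 - 135))² = (79 + 105*10)² = (79 + 1050)² = 1129² = 1274641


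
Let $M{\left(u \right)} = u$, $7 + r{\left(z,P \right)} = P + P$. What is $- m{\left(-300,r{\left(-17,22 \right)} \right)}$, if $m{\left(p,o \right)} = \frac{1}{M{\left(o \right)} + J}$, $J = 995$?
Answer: $- \frac{1}{1032} \approx -0.00096899$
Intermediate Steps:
$r{\left(z,P \right)} = -7 + 2 P$ ($r{\left(z,P \right)} = -7 + \left(P + P\right) = -7 + 2 P$)
$m{\left(p,o \right)} = \frac{1}{995 + o}$ ($m{\left(p,o \right)} = \frac{1}{o + 995} = \frac{1}{995 + o}$)
$- m{\left(-300,r{\left(-17,22 \right)} \right)} = - \frac{1}{995 + \left(-7 + 2 \cdot 22\right)} = - \frac{1}{995 + \left(-7 + 44\right)} = - \frac{1}{995 + 37} = - \frac{1}{1032}$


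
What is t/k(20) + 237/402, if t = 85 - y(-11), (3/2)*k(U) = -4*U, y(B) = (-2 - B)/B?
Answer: -3757/3685 ≈ -1.0195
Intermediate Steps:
y(B) = (-2 - B)/B
k(U) = -8*U/3 (k(U) = 2*(-4*U)/3 = -8*U/3)
t = 944/11 (t = 85 - (-2 - 1*(-11))/(-11) = 85 - (-1)*(-2 + 11)/11 = 85 - (-1)*9/11 = 85 - 1*(-9/11) = 85 + 9/11 = 944/11 ≈ 85.818)
t/k(20) + 237/402 = 944/(11*((-8/3*20))) + 237/402 = 944/(11*(-160/3)) + 237*(1/402) = (944/11)*(-3/160) + 79/134 = -177/110 + 79/134 = -3757/3685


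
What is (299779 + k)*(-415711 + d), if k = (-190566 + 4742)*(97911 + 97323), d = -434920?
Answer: 30859925544026347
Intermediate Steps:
k = -36279162816 (k = -185824*195234 = -36279162816)
(299779 + k)*(-415711 + d) = (299779 - 36279162816)*(-415711 - 434920) = -36278863037*(-850631) = 30859925544026347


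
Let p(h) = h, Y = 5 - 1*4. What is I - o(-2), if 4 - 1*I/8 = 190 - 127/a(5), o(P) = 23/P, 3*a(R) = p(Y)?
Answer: 3143/2 ≈ 1571.5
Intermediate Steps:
Y = 1 (Y = 5 - 4 = 1)
a(R) = ⅓ (a(R) = (⅓)*1 = ⅓)
I = 1560 (I = 32 - 8*(190 - 127/⅓) = 32 - 8*(190 - 127*3) = 32 - 8*(190 - 381) = 32 - 8*(-191) = 32 + 1528 = 1560)
I - o(-2) = 1560 - 23/(-2) = 1560 - 23*(-1)/2 = 1560 - 1*(-23/2) = 1560 + 23/2 = 3143/2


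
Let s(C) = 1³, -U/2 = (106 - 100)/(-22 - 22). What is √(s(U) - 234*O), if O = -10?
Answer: √2341 ≈ 48.384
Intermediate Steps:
U = 3/11 (U = -2*(106 - 100)/(-22 - 22) = -12/(-44) = -12*(-1)/44 = -2*(-3/22) = 3/11 ≈ 0.27273)
s(C) = 1
√(s(U) - 234*O) = √(1 - 234*(-10)) = √(1 + 2340) = √2341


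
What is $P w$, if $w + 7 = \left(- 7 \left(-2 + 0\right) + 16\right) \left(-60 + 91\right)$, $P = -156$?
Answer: $-143988$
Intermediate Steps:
$w = 923$ ($w = -7 + \left(- 7 \left(-2 + 0\right) + 16\right) \left(-60 + 91\right) = -7 + \left(\left(-7\right) \left(-2\right) + 16\right) 31 = -7 + \left(14 + 16\right) 31 = -7 + 30 \cdot 31 = -7 + 930 = 923$)
$P w = \left(-156\right) 923 = -143988$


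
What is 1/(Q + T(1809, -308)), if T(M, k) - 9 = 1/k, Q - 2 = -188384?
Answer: -308/58018885 ≈ -5.3086e-6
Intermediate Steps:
Q = -188382 (Q = 2 - 188384 = -188382)
T(M, k) = 9 + 1/k
1/(Q + T(1809, -308)) = 1/(-188382 + (9 + 1/(-308))) = 1/(-188382 + (9 - 1/308)) = 1/(-188382 + 2771/308) = 1/(-58018885/308) = -308/58018885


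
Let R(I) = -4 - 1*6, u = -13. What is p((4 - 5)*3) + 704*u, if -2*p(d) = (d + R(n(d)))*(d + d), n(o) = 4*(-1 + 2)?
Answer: -9191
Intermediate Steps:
n(o) = 4 (n(o) = 4*1 = 4)
R(I) = -10 (R(I) = -4 - 6 = -10)
p(d) = -d*(-10 + d) (p(d) = -(d - 10)*(d + d)/2 = -(-10 + d)*2*d/2 = -d*(-10 + d))
p((4 - 5)*3) + 704*u = ((4 - 5)*3)*(10 - (4 - 5)*3) + 704*(-13) = (-1*3)*(10 - (-1)*3) - 9152 = -3*(10 - 1*(-3)) - 9152 = -3*(10 + 3) - 9152 = -3*13 - 9152 = -39 - 9152 = -9191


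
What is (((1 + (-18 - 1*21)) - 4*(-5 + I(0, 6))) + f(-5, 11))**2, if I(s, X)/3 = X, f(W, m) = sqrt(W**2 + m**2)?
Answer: (90 - sqrt(146))**2 ≈ 6071.1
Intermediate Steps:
I(s, X) = 3*X
(((1 + (-18 - 1*21)) - 4*(-5 + I(0, 6))) + f(-5, 11))**2 = (((1 + (-18 - 1*21)) - 4*(-5 + 3*6)) + sqrt((-5)**2 + 11**2))**2 = (((1 + (-18 - 21)) - 4*(-5 + 18)) + sqrt(25 + 121))**2 = (((1 - 39) - 4*13) + sqrt(146))**2 = ((-38 - 52) + sqrt(146))**2 = (-90 + sqrt(146))**2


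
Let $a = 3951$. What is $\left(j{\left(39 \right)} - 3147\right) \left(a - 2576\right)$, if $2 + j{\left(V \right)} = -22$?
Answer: $-4360125$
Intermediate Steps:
$j{\left(V \right)} = -24$ ($j{\left(V \right)} = -2 - 22 = -24$)
$\left(j{\left(39 \right)} - 3147\right) \left(a - 2576\right) = \left(-24 - 3147\right) \left(3951 - 2576\right) = \left(-3171\right) 1375 = -4360125$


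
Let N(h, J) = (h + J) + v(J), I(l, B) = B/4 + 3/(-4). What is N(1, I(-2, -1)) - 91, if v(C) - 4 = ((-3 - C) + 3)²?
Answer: -86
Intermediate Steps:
v(C) = 4 + C² (v(C) = 4 + ((-3 - C) + 3)² = 4 + (-C)² = 4 + C²)
I(l, B) = -¾ + B/4 (I(l, B) = B*(¼) + 3*(-¼) = B/4 - ¾ = -¾ + B/4)
N(h, J) = 4 + J + h + J² (N(h, J) = (h + J) + (4 + J²) = (J + h) + (4 + J²) = 4 + J + h + J²)
N(1, I(-2, -1)) - 91 = (4 + (-¾ + (¼)*(-1)) + 1 + (-¾ + (¼)*(-1))²) - 91 = (4 + (-¾ - ¼) + 1 + (-¾ - ¼)²) - 91 = (4 - 1 + 1 + (-1)²) - 91 = (4 - 1 + 1 + 1) - 91 = 5 - 91 = -86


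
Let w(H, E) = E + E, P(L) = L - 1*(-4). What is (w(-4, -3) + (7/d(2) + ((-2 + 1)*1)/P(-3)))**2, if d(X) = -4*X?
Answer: 3969/64 ≈ 62.016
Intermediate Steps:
P(L) = 4 + L (P(L) = L + 4 = 4 + L)
w(H, E) = 2*E
(w(-4, -3) + (7/d(2) + ((-2 + 1)*1)/P(-3)))**2 = (2*(-3) + (7/((-4*2)) + ((-2 + 1)*1)/(4 - 3)))**2 = (-6 + (7/(-8) - 1*1/1))**2 = (-6 + (7*(-1/8) - 1*1))**2 = (-6 + (-7/8 - 1))**2 = (-6 - 15/8)**2 = (-63/8)**2 = 3969/64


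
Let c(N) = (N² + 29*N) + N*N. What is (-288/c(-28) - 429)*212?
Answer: -1911604/21 ≈ -91029.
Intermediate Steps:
c(N) = 2*N² + 29*N (c(N) = (N² + 29*N) + N² = 2*N² + 29*N)
(-288/c(-28) - 429)*212 = (-288*(-1/(28*(29 + 2*(-28)))) - 429)*212 = (-288*(-1/(28*(29 - 56))) - 429)*212 = (-288/((-28*(-27))) - 429)*212 = (-288/756 - 429)*212 = (-288*1/756 - 429)*212 = (-8/21 - 429)*212 = -9017/21*212 = -1911604/21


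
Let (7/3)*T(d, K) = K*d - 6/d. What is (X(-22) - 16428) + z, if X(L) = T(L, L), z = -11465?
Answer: -304540/11 ≈ -27685.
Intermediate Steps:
T(d, K) = -18/(7*d) + 3*K*d/7 (T(d, K) = 3*(K*d - 6/d)/7 = 3*(-6/d + K*d)/7 = -18/(7*d) + 3*K*d/7)
X(L) = 3*(-6 + L**3)/(7*L) (X(L) = 3*(-6 + L*L**2)/(7*L) = 3*(-6 + L**3)/(7*L))
(X(-22) - 16428) + z = ((3/7)*(-6 + (-22)**3)/(-22) - 16428) - 11465 = ((3/7)*(-1/22)*(-6 - 10648) - 16428) - 11465 = ((3/7)*(-1/22)*(-10654) - 16428) - 11465 = (2283/11 - 16428) - 11465 = -178425/11 - 11465 = -304540/11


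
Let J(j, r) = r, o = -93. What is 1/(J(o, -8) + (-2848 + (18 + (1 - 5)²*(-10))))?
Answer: -1/2998 ≈ -0.00033356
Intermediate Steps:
1/(J(o, -8) + (-2848 + (18 + (1 - 5)²*(-10)))) = 1/(-8 + (-2848 + (18 + (1 - 5)²*(-10)))) = 1/(-8 + (-2848 + (18 + (-4)²*(-10)))) = 1/(-8 + (-2848 + (18 + 16*(-10)))) = 1/(-8 + (-2848 + (18 - 160))) = 1/(-8 + (-2848 - 142)) = 1/(-8 - 2990) = 1/(-2998) = -1/2998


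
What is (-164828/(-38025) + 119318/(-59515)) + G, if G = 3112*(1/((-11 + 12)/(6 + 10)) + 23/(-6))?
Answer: 17138135727994/452611575 ≈ 37865.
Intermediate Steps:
G = 113588/3 (G = 3112*(1/(1/16) + 23*(-⅙)) = 3112*(1/(1*(1/16)) - 23/6) = 3112*(1/(1/16) - 23/6) = 3112*(1*16 - 23/6) = 3112*(16 - 23/6) = 3112*(73/6) = 113588/3 ≈ 37863.)
(-164828/(-38025) + 119318/(-59515)) + G = (-164828/(-38025) + 119318/(-59515)) + 113588/3 = (-164828*(-1/38025) + 119318*(-1/59515)) + 113588/3 = (164828/38025 - 119318/59515) + 113588/3 = 1054534294/452611575 + 113588/3 = 17138135727994/452611575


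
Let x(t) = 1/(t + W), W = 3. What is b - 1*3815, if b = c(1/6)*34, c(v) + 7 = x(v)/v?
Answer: -75783/19 ≈ -3988.6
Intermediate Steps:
x(t) = 1/(3 + t) (x(t) = 1/(t + 3) = 1/(3 + t))
c(v) = -7 + 1/(v*(3 + v)) (c(v) = -7 + 1/((3 + v)*v) = -7 + 1/(v*(3 + v)))
b = -3298/19 (b = (-7 + 1/((1/6)*(3 + 1/6)))*34 = (-7 + 1/((⅙)*(3 + ⅙)))*34 = (-7 + 6/(19/6))*34 = (-7 + 6*(6/19))*34 = (-7 + 36/19)*34 = -97/19*34 = -3298/19 ≈ -173.58)
b - 1*3815 = -3298/19 - 1*3815 = -3298/19 - 3815 = -75783/19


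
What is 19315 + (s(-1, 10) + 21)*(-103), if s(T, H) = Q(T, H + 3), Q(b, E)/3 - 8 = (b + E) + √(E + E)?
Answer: 10972 - 309*√26 ≈ 9396.4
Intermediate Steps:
Q(b, E) = 24 + 3*E + 3*b + 3*√2*√E (Q(b, E) = 24 + 3*((b + E) + √(E + E)) = 24 + 3*((E + b) + √(2*E)) = 24 + 3*((E + b) + √2*√E) = 24 + 3*(E + b + √2*√E) = 24 + (3*E + 3*b + 3*√2*√E) = 24 + 3*E + 3*b + 3*√2*√E)
s(T, H) = 33 + 3*H + 3*T + 3*√2*√(3 + H) (s(T, H) = 24 + 3*(H + 3) + 3*T + 3*√2*√(H + 3) = 24 + 3*(3 + H) + 3*T + 3*√2*√(3 + H) = 24 + (9 + 3*H) + 3*T + 3*√2*√(3 + H) = 33 + 3*H + 3*T + 3*√2*√(3 + H))
19315 + (s(-1, 10) + 21)*(-103) = 19315 + ((33 + 3*10 + 3*(-1) + 3*√(6 + 2*10)) + 21)*(-103) = 19315 + ((33 + 30 - 3 + 3*√(6 + 20)) + 21)*(-103) = 19315 + ((33 + 30 - 3 + 3*√26) + 21)*(-103) = 19315 + ((60 + 3*√26) + 21)*(-103) = 19315 + (81 + 3*√26)*(-103) = 19315 + (-8343 - 309*√26) = 10972 - 309*√26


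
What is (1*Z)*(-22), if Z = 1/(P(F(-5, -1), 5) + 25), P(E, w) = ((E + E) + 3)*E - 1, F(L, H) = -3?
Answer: -2/3 ≈ -0.66667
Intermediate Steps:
P(E, w) = -1 + E*(3 + 2*E) (P(E, w) = (2*E + 3)*E - 1 = (3 + 2*E)*E - 1 = E*(3 + 2*E) - 1 = -1 + E*(3 + 2*E))
Z = 1/33 (Z = 1/((-1 + 2*(-3)**2 + 3*(-3)) + 25) = 1/((-1 + 2*9 - 9) + 25) = 1/((-1 + 18 - 9) + 25) = 1/(8 + 25) = 1/33 ≈ 0.030303)
(1*Z)*(-22) = (1*(1/33))*(-22) = (1/33)*(-22) = -2/3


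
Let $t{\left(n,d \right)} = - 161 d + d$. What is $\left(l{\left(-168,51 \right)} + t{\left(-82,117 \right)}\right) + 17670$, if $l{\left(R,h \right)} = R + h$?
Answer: $-1167$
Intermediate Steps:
$t{\left(n,d \right)} = - 160 d$
$\left(l{\left(-168,51 \right)} + t{\left(-82,117 \right)}\right) + 17670 = \left(\left(-168 + 51\right) - 18720\right) + 17670 = \left(-117 - 18720\right) + 17670 = -18837 + 17670 = -1167$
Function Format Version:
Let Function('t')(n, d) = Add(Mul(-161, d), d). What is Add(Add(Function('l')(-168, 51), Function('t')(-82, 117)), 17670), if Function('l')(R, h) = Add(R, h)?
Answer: -1167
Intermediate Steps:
Function('t')(n, d) = Mul(-160, d)
Add(Add(Function('l')(-168, 51), Function('t')(-82, 117)), 17670) = Add(Add(Add(-168, 51), Mul(-160, 117)), 17670) = Add(Add(-117, -18720), 17670) = Add(-18837, 17670) = -1167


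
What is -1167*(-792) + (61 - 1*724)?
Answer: 923601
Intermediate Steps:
-1167*(-792) + (61 - 1*724) = 924264 + (61 - 724) = 924264 - 663 = 923601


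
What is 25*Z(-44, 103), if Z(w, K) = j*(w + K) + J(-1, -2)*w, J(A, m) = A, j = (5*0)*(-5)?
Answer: 1100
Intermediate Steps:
j = 0 (j = 0*(-5) = 0)
Z(w, K) = -w (Z(w, K) = 0*(w + K) - w = 0*(K + w) - w = 0 - w = -w)
25*Z(-44, 103) = 25*(-1*(-44)) = 25*44 = 1100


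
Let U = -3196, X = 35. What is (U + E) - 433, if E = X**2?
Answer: -2404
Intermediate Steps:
E = 1225 (E = 35**2 = 1225)
(U + E) - 433 = (-3196 + 1225) - 433 = -1971 - 433 = -2404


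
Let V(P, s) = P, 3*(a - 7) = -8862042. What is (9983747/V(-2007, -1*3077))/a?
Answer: 9983747/5928692049 ≈ 0.0016840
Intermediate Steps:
a = -2954007 (a = 7 + (1/3)*(-8862042) = 7 - 2954014 = -2954007)
(9983747/V(-2007, -1*3077))/a = (9983747/(-2007))/(-2954007) = (9983747*(-1/2007))*(-1/2954007) = -9983747/2007*(-1/2954007) = 9983747/5928692049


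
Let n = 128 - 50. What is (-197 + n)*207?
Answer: -24633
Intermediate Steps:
n = 78
(-197 + n)*207 = (-197 + 78)*207 = -119*207 = -24633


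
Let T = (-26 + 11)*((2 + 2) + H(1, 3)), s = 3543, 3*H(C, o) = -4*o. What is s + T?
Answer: 3543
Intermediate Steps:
H(C, o) = -4*o/3 (H(C, o) = (-4*o)/3 = -4*o/3)
T = 0 (T = (-26 + 11)*((2 + 2) - 4/3*3) = -15*(4 - 4) = -15*0 = 0)
s + T = 3543 + 0 = 3543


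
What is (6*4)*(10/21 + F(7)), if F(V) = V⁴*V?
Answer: 2823656/7 ≈ 4.0338e+5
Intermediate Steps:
F(V) = V⁵
(6*4)*(10/21 + F(7)) = (6*4)*(10/21 + 7⁵) = 24*(10*(1/21) + 16807) = 24*(10/21 + 16807) = 24*(352957/21) = 2823656/7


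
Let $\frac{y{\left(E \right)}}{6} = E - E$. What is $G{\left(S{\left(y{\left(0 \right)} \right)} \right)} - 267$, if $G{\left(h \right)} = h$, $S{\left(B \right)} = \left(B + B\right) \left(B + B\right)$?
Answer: $-267$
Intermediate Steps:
$y{\left(E \right)} = 0$ ($y{\left(E \right)} = 6 \left(E - E\right) = 6 \cdot 0 = 0$)
$S{\left(B \right)} = 4 B^{2}$ ($S{\left(B \right)} = 2 B 2 B = 4 B^{2}$)
$G{\left(S{\left(y{\left(0 \right)} \right)} \right)} - 267 = 4 \cdot 0^{2} - 267 = 4 \cdot 0 - 267 = 0 - 267 = -267$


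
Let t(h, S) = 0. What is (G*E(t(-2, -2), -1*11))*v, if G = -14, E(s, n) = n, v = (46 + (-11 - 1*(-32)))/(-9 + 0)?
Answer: -10318/9 ≈ -1146.4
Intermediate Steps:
v = -67/9 (v = (46 + (-11 + 32))/(-9) = (46 + 21)*(-⅑) = 67*(-⅑) = -67/9 ≈ -7.4444)
(G*E(t(-2, -2), -1*11))*v = -(-14)*11*(-67/9) = -14*(-11)*(-67/9) = 154*(-67/9) = -10318/9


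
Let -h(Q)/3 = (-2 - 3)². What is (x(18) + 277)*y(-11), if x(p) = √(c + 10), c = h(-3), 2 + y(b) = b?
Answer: -3601 - 13*I*√65 ≈ -3601.0 - 104.81*I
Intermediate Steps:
h(Q) = -75 (h(Q) = -3*(-2 - 3)² = -3*(-5)² = -3*25 = -75)
y(b) = -2 + b
c = -75
x(p) = I*√65 (x(p) = √(-75 + 10) = √(-65) = I*√65)
(x(18) + 277)*y(-11) = (I*√65 + 277)*(-2 - 11) = (277 + I*√65)*(-13) = -3601 - 13*I*√65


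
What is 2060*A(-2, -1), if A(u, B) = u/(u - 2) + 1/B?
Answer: -1030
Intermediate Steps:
A(u, B) = 1/B + u/(-2 + u) (A(u, B) = u/(-2 + u) + 1/B = 1/B + u/(-2 + u))
2060*A(-2, -1) = 2060*((-2 - 2 - 1*(-2))/((-1)*(-2 - 2))) = 2060*(-1*(-2 - 2 + 2)/(-4)) = 2060*(-1*(-1/4)*(-2)) = 2060*(-1/2) = -1030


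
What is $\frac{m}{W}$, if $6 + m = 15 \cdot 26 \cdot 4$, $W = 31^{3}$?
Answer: $\frac{1554}{29791} \approx 0.052163$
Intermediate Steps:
$W = 29791$
$m = 1554$ ($m = -6 + 15 \cdot 26 \cdot 4 = -6 + 390 \cdot 4 = -6 + 1560 = 1554$)
$\frac{m}{W} = \frac{1554}{29791}$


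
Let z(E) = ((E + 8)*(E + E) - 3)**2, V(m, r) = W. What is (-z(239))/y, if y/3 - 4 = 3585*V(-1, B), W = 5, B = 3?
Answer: -13938871969/53787 ≈ -2.5915e+5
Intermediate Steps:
V(m, r) = 5
z(E) = (-3 + 2*E*(8 + E))**2 (z(E) = ((8 + E)*(2*E) - 3)**2 = (2*E*(8 + E) - 3)**2 = (-3 + 2*E*(8 + E))**2)
y = 53787 (y = 12 + 3*(3585*5) = 12 + 3*17925 = 12 + 53775 = 53787)
(-z(239))/y = -(-3 + 2*239**2 + 16*239)**2/53787 = -(-3 + 2*57121 + 3824)**2*(1/53787) = -(-3 + 114242 + 3824)**2*(1/53787) = -1*118063**2*(1/53787) = -1*13938871969*(1/53787) = -13938871969*1/53787 = -13938871969/53787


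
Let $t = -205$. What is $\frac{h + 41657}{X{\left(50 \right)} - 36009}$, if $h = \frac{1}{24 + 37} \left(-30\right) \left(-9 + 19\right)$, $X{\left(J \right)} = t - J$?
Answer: $- \frac{2540777}{2212104} \approx -1.1486$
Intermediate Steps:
$X{\left(J \right)} = -205 - J$
$h = - \frac{300}{61}$ ($h = \frac{1}{61} \left(-30\right) 10 = \left(- \frac{30}{61}\right) 10 = - \frac{300}{61} \approx -4.918$)
$\frac{h + 41657}{X{\left(50 \right)} - 36009} = \frac{- \frac{300}{61} + 41657}{\left(-205 - 50\right) - 36009} = \frac{2540777}{61 \left(\left(-205 - 50\right) - 36009\right)} = \frac{2540777}{61 \left(-255 - 36009\right)} = \frac{2540777}{61 \left(-36264\right)} = \frac{2540777}{61} \left(- \frac{1}{36264}\right) = - \frac{2540777}{2212104}$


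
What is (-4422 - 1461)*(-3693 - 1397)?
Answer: 29944470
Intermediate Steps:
(-4422 - 1461)*(-3693 - 1397) = -5883*(-5090) = 29944470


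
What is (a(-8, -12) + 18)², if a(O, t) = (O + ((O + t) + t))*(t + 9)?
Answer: 19044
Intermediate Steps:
a(O, t) = (9 + t)*(2*O + 2*t) (a(O, t) = (O + (O + 2*t))*(9 + t) = (2*O + 2*t)*(9 + t) = (9 + t)*(2*O + 2*t))
(a(-8, -12) + 18)² = ((2*(-12)² + 18*(-8) + 18*(-12) + 2*(-8)*(-12)) + 18)² = ((2*144 - 144 - 216 + 192) + 18)² = ((288 - 144 - 216 + 192) + 18)² = (120 + 18)² = 138² = 19044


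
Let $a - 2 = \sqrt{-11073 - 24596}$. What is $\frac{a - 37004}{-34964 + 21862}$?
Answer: $\frac{18501}{6551} - \frac{i \sqrt{35669}}{13102} \approx 2.8242 - 0.014415 i$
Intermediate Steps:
$a = 2 + i \sqrt{35669}$ ($a = 2 + \sqrt{-11073 - 24596} = 2 + \sqrt{-35669} = 2 + i \sqrt{35669} \approx 2.0 + 188.86 i$)
$\frac{a - 37004}{-34964 + 21862} = \frac{\left(2 + i \sqrt{35669}\right) - 37004}{-34964 + 21862} = \frac{-37002 + i \sqrt{35669}}{-13102} = \left(-37002 + i \sqrt{35669}\right) \left(- \frac{1}{13102}\right) = \frac{18501}{6551} - \frac{i \sqrt{35669}}{13102}$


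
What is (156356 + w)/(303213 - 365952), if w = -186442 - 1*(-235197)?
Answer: -205111/62739 ≈ -3.2693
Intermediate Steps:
w = 48755 (w = -186442 + 235197 = 48755)
(156356 + w)/(303213 - 365952) = (156356 + 48755)/(303213 - 365952) = 205111/(-62739) = 205111*(-1/62739) = -205111/62739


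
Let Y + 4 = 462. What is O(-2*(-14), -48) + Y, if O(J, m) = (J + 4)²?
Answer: 1482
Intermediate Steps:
O(J, m) = (4 + J)²
Y = 458 (Y = -4 + 462 = 458)
O(-2*(-14), -48) + Y = (4 - 2*(-14))² + 458 = (4 + 28)² + 458 = 32² + 458 = 1024 + 458 = 1482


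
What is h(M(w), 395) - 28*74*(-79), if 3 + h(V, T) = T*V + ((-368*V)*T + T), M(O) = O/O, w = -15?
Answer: 19115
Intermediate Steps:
M(O) = 1
h(V, T) = -3 + T - 367*T*V (h(V, T) = -3 + (T*V + ((-368*V)*T + T)) = -3 + (T*V + (-368*T*V + T)) = -3 + (T*V + (T - 368*T*V)) = -3 + (T - 367*T*V) = -3 + T - 367*T*V)
h(M(w), 395) - 28*74*(-79) = (-3 + 395 - 367*395*1) - 28*74*(-79) = (-3 + 395 - 144965) - 2072*(-79) = -144573 + 163688 = 19115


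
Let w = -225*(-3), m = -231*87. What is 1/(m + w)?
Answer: -1/19422 ≈ -5.1488e-5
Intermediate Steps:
m = -20097
w = 675
1/(m + w) = 1/(-20097 + 675) = 1/(-19422) = -1/19422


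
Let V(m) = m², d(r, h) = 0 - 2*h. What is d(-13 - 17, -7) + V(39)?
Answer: 1535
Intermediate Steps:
d(r, h) = -2*h
d(-13 - 17, -7) + V(39) = -2*(-7) + 39² = 14 + 1521 = 1535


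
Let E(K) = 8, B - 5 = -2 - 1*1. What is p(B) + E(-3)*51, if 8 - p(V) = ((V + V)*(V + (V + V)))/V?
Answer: 404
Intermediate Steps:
B = 2 (B = 5 + (-2 - 1*1) = 5 + (-2 - 1) = 5 - 3 = 2)
p(V) = 8 - 6*V (p(V) = 8 - (V + V)*(V + (V + V))/V = 8 - (2*V)*(V + 2*V)/V = 8 - (2*V)*(3*V)/V = 8 - 6*V**2/V = 8 - 6*V)
p(B) + E(-3)*51 = (8 - 6*2) + 8*51 = (8 - 12) + 408 = -4 + 408 = 404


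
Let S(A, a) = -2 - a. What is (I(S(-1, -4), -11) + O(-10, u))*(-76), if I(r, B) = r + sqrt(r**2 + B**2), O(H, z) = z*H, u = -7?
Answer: -5472 - 380*sqrt(5) ≈ -6321.7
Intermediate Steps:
O(H, z) = H*z
I(r, B) = r + sqrt(B**2 + r**2)
(I(S(-1, -4), -11) + O(-10, u))*(-76) = (((-2 - 1*(-4)) + sqrt((-11)**2 + (-2 - 1*(-4))**2)) - 10*(-7))*(-76) = (((-2 + 4) + sqrt(121 + (-2 + 4)**2)) + 70)*(-76) = ((2 + sqrt(121 + 2**2)) + 70)*(-76) = ((2 + sqrt(121 + 4)) + 70)*(-76) = ((2 + sqrt(125)) + 70)*(-76) = ((2 + 5*sqrt(5)) + 70)*(-76) = (72 + 5*sqrt(5))*(-76) = -5472 - 380*sqrt(5)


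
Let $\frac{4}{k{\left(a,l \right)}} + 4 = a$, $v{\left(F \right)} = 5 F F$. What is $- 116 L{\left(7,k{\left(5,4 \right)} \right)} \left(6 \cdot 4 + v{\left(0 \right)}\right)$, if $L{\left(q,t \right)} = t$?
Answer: $-11136$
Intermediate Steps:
$v{\left(F \right)} = 5 F^{2}$
$k{\left(a,l \right)} = \frac{4}{-4 + a}$
$- 116 L{\left(7,k{\left(5,4 \right)} \right)} \left(6 \cdot 4 + v{\left(0 \right)}\right) = - 116 \frac{4}{-4 + 5} \left(6 \cdot 4 + 5 \cdot 0^{2}\right) = - 116 \cdot \frac{4}{1} \left(24 + 5 \cdot 0\right) = - 116 \cdot 4 \cdot 1 \left(24 + 0\right) = \left(-116\right) 4 \cdot 24 = \left(-464\right) 24 = -11136$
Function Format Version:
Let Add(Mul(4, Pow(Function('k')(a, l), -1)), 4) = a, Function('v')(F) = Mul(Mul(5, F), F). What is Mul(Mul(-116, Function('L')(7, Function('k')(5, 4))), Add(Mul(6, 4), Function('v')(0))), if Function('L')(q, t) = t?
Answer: -11136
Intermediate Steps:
Function('v')(F) = Mul(5, Pow(F, 2))
Function('k')(a, l) = Mul(4, Pow(Add(-4, a), -1))
Mul(Mul(-116, Function('L')(7, Function('k')(5, 4))), Add(Mul(6, 4), Function('v')(0))) = Mul(Mul(-116, Mul(4, Pow(Add(-4, 5), -1))), Add(Mul(6, 4), Mul(5, Pow(0, 2)))) = Mul(Mul(-116, Mul(4, Pow(1, -1))), Add(24, Mul(5, 0))) = Mul(Mul(-116, Mul(4, 1)), Add(24, 0)) = Mul(Mul(-116, 4), 24) = Mul(-464, 24) = -11136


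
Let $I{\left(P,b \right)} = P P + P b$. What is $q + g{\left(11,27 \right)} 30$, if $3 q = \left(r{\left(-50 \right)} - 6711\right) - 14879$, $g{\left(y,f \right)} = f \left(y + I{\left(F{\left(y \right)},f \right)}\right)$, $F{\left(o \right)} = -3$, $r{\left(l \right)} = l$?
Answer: $- \frac{169870}{3} \approx -56623.0$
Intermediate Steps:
$I{\left(P,b \right)} = P^{2} + P b$
$g{\left(y,f \right)} = f \left(9 + y - 3 f\right)$ ($g{\left(y,f \right)} = f \left(y - 3 \left(-3 + f\right)\right) = f \left(y - \left(-9 + 3 f\right)\right) = f \left(9 + y - 3 f\right)$)
$q = - \frac{21640}{3}$ ($q = \frac{\left(-50 - 6711\right) - 14879}{3} = \frac{-6761 - 14879}{3} = \frac{1}{3} \left(-21640\right) = - \frac{21640}{3} \approx -7213.3$)
$q + g{\left(11,27 \right)} 30 = - \frac{21640}{3} + 27 \left(9 + 11 - 81\right) 30 = - \frac{21640}{3} + 27 \left(-61\right) 30 = - \frac{21640}{3} - 49410 = - \frac{169870}{3}$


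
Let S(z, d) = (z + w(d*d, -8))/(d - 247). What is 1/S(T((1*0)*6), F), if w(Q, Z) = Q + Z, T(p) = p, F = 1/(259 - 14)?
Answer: 14825930/480199 ≈ 30.875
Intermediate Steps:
F = 1/245 ≈ 0.0040816
S(z, d) = (-8 + z + d²)/(-247 + d) (S(z, d) = (z + (d*d - 8))/(d - 247) = (z + (d² - 8))/(-247 + d) = (z + (-8 + d²))/(-247 + d) = (-8 + z + d²)/(-247 + d))
1/S(T((1*0)*6), F) = 1/((-8 + (1*0)*6 + (1/245)²)/(-247 + 1/245)) = 1/((-8 + 0*6 + 1/60025)/(-60514/245)) = 1/(-245*(-8 + 0 + 1/60025)/60514) = 1/(-245/60514*(-480199/60025)) = 1/(480199/14825930) = 14825930/480199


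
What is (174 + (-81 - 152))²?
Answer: 3481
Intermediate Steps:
(174 + (-81 - 152))² = (174 - 233)² = (-59)² = 3481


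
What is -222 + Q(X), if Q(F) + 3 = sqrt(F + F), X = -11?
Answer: -225 + I*sqrt(22) ≈ -225.0 + 4.6904*I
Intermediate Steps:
Q(F) = -3 + sqrt(2)*sqrt(F) (Q(F) = -3 + sqrt(F + F) = -3 + sqrt(2*F) = -3 + sqrt(2)*sqrt(F))
-222 + Q(X) = -222 + (-3 + sqrt(2)*sqrt(-11)) = -222 + (-3 + sqrt(2)*(I*sqrt(11))) = -222 + (-3 + I*sqrt(22)) = -225 + I*sqrt(22)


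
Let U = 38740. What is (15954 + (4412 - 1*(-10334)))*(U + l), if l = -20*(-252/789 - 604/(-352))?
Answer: 3438216337250/2893 ≈ 1.1885e+9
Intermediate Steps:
l = -161605/5786 (l = -20*(-252*1/789 - 604*(-1/352)) = -20*(-84/263 + 151/88) = -20*32321/23144 = -161605/5786 ≈ -27.930)
(15954 + (4412 - 1*(-10334)))*(U + l) = (15954 + (4412 - 1*(-10334)))*(38740 - 161605/5786) = (15954 + (4412 + 10334))*(223988035/5786) = (15954 + 14746)*(223988035/5786) = 30700*(223988035/5786) = 3438216337250/2893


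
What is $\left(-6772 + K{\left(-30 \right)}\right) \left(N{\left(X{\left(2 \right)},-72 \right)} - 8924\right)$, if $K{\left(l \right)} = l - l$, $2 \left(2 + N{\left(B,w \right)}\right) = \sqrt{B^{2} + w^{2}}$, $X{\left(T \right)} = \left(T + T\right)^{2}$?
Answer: $60446872 - 27088 \sqrt{85} \approx 6.0197 \cdot 10^{7}$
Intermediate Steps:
$X{\left(T \right)} = 4 T^{2}$ ($X{\left(T \right)} = \left(2 T\right)^{2} = 4 T^{2}$)
$N{\left(B,w \right)} = -2 + \frac{\sqrt{B^{2} + w^{2}}}{2}$
$K{\left(l \right)} = 0$
$\left(-6772 + K{\left(-30 \right)}\right) \left(N{\left(X{\left(2 \right)},-72 \right)} - 8924\right) = \left(-6772 + 0\right) \left(\left(-2 + \frac{\sqrt{\left(4 \cdot 2^{2}\right)^{2} + \left(-72\right)^{2}}}{2}\right) - 8924\right) = - 6772 \left(\left(-2 + \frac{\sqrt{\left(4 \cdot 4\right)^{2} + 5184}}{2}\right) - 8924\right) = - 6772 \left(\left(-2 + \frac{\sqrt{16^{2} + 5184}}{2}\right) - 8924\right) = - 6772 \left(\left(-2 + \frac{\sqrt{256 + 5184}}{2}\right) - 8924\right) = - 6772 \left(\left(-2 + \frac{\sqrt{5440}}{2}\right) - 8924\right) = - 6772 \left(\left(-2 + \frac{8 \sqrt{85}}{2}\right) - 8924\right) = - 6772 \left(\left(-2 + 4 \sqrt{85}\right) - 8924\right) = - 6772 \left(-8926 + 4 \sqrt{85}\right) = 60446872 - 27088 \sqrt{85}$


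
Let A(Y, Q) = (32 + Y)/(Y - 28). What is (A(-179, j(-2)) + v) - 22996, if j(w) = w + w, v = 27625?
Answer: 319450/69 ≈ 4629.7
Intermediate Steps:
j(w) = 2*w
A(Y, Q) = (32 + Y)/(-28 + Y)
(A(-179, j(-2)) + v) - 22996 = ((32 - 179)/(-28 - 179) + 27625) - 22996 = (-147/(-207) + 27625) - 22996 = (-1/207*(-147) + 27625) - 22996 = (49/69 + 27625) - 22996 = 1906174/69 - 22996 = 319450/69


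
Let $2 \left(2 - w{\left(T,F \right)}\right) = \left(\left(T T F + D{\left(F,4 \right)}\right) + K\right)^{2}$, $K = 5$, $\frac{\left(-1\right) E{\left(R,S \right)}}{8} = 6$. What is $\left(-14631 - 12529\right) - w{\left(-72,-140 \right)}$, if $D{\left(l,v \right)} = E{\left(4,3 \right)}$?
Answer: $\frac{526789940485}{2} \approx 2.6339 \cdot 10^{11}$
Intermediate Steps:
$E{\left(R,S \right)} = -48$ ($E{\left(R,S \right)} = \left(-8\right) 6 = -48$)
$D{\left(l,v \right)} = -48$
$w{\left(T,F \right)} = 2 - \frac{\left(-43 + F T^{2}\right)^{2}}{2}$ ($w{\left(T,F \right)} = 2 - \frac{\left(\left(T T F - 48\right) + 5\right)^{2}}{2} = 2 - \frac{\left(\left(T^{2} F - 48\right) + 5\right)^{2}}{2} = 2 - \frac{\left(\left(F T^{2} - 48\right) + 5\right)^{2}}{2} = 2 - \frac{\left(\left(-48 + F T^{2}\right) + 5\right)^{2}}{2} = 2 - \frac{\left(-43 + F T^{2}\right)^{2}}{2}$)
$\left(-14631 - 12529\right) - w{\left(-72,-140 \right)} = \left(-14631 - 12529\right) - \left(2 - \frac{\left(-43 - 140 \left(-72\right)^{2}\right)^{2}}{2}\right) = \left(-14631 - 12529\right) - \left(2 - \frac{\left(-43 - 725760\right)^{2}}{2}\right) = -27160 - \left(2 - \frac{\left(-43 - 725760\right)^{2}}{2}\right) = -27160 - \left(2 - \frac{\left(-725803\right)^{2}}{2}\right) = -27160 - \left(2 - \frac{526789994809}{2}\right) = -27160 - - \frac{526789994805}{2} = -27160 + \frac{526789994805}{2} = \frac{526789940485}{2}$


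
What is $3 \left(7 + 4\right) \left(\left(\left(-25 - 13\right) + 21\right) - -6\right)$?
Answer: $-363$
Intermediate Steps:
$3 \left(7 + 4\right) \left(\left(\left(-25 - 13\right) + 21\right) - -6\right) = 3 \cdot 11 \left(\left(-38 + 21\right) + 6\right) = 33 \left(-17 + 6\right) = 33 \left(-11\right) = -363$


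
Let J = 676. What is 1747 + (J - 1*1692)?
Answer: 731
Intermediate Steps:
1747 + (J - 1*1692) = 1747 + (676 - 1*1692) = 1747 + (676 - 1692) = 1747 - 1016 = 731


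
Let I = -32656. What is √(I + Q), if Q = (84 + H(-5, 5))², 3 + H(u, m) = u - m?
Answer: I*√27615 ≈ 166.18*I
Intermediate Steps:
H(u, m) = -3 + u - m (H(u, m) = -3 + (u - m) = -3 + u - m)
Q = 5041 (Q = (84 + (-3 - 5 - 1*5))² = (84 + (-3 - 5 - 5))² = (84 - 13)² = 71² = 5041)
√(I + Q) = √(-32656 + 5041) = √(-27615) = I*√27615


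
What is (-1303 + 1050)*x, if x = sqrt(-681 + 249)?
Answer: -3036*I*sqrt(3) ≈ -5258.5*I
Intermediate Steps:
x = 12*I*sqrt(3) (x = sqrt(-432) = 12*I*sqrt(3) ≈ 20.785*I)
(-1303 + 1050)*x = (-1303 + 1050)*(12*I*sqrt(3)) = -3036*I*sqrt(3)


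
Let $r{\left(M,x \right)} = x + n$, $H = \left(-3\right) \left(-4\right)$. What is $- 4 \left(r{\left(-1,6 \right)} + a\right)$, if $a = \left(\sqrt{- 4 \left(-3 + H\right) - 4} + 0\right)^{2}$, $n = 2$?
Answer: $128$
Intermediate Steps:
$H = 12$
$r{\left(M,x \right)} = 2 + x$ ($r{\left(M,x \right)} = x + 2 = 2 + x$)
$a = -40$ ($a = \left(\sqrt{- 4 \left(-3 + 12\right) - 4} + 0\right)^{2} = \left(\sqrt{\left(-4\right) 9 - 4} + 0\right)^{2} = \left(\sqrt{-36 - 4} + 0\right)^{2} = \left(\sqrt{-40} + 0\right)^{2} = \left(2 i \sqrt{10} + 0\right)^{2} = \left(2 i \sqrt{10}\right)^{2} = -40$)
$- 4 \left(r{\left(-1,6 \right)} + a\right) = - 4 \left(\left(2 + 6\right) - 40\right) = - 4 \left(8 - 40\right) = \left(-4\right) \left(-32\right) = 128$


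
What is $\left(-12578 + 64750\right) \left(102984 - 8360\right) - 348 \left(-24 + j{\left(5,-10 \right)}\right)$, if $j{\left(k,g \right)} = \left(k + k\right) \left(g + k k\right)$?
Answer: $4936679480$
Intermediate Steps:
$j{\left(k,g \right)} = 2 k \left(g + k^{2}\right)$
$\left(-12578 + 64750\right) \left(102984 - 8360\right) - 348 \left(-24 + j{\left(5,-10 \right)}\right) = \left(-12578 + 64750\right) \left(102984 - 8360\right) - 348 \left(-24 + 2 \cdot 5 \left(-10 + 5^{2}\right)\right) = 52172 \cdot 94624 - 348 \left(-24 + 2 \cdot 5 \left(-10 + 25\right)\right) = 4936723328 - 348 \left(-24 + 2 \cdot 5 \cdot 15\right) = 4936723328 - 348 \left(-24 + 150\right) = 4936723328 - 43848 = 4936679480$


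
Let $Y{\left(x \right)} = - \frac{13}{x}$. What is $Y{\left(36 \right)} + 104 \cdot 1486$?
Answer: $\frac{5563571}{36} \approx 1.5454 \cdot 10^{5}$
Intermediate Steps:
$Y{\left(36 \right)} + 104 \cdot 1486 = - \frac{13}{36} + 104 \cdot 1486 = \left(-13\right) \frac{1}{36} + 154544 = - \frac{13}{36} + 154544 = \frac{5563571}{36}$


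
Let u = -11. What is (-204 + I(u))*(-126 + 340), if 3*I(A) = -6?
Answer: -44084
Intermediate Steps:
I(A) = -2 (I(A) = (⅓)*(-6) = -2)
(-204 + I(u))*(-126 + 340) = (-204 - 2)*(-126 + 340) = -206*214 = -44084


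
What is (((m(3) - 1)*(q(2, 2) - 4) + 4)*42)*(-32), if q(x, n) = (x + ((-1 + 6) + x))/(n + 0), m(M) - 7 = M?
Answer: -11424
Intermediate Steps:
m(M) = 7 + M
q(x, n) = (5 + 2*x)/n (q(x, n) = (x + (5 + x))/n = (5 + 2*x)/n)
(((m(3) - 1)*(q(2, 2) - 4) + 4)*42)*(-32) = ((((7 + 3) - 1)*((5 + 2*2)/2 - 4) + 4)*42)*(-32) = (((10 - 1)*((5 + 4)/2 - 4) + 4)*42)*(-32) = ((9*((½)*9 - 4) + 4)*42)*(-32) = ((9*(9/2 - 4) + 4)*42)*(-32) = ((9*(½) + 4)*42)*(-32) = ((9/2 + 4)*42)*(-32) = ((17/2)*42)*(-32) = 357*(-32) = -11424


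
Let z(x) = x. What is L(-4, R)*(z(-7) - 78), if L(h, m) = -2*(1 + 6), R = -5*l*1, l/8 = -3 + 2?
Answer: 1190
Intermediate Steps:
l = -8 (l = 8*(-3 + 2) = 8*(-1) = -8)
R = 40 (R = -5*(-8)*1 = 40*1 = 40)
L(h, m) = -14 (L(h, m) = -2*7 = -14)
L(-4, R)*(z(-7) - 78) = -14*(-7 - 78) = -14*(-85) = 1190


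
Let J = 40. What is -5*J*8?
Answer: -1600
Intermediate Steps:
-5*J*8 = -5*40*8 = -200*8 = -1600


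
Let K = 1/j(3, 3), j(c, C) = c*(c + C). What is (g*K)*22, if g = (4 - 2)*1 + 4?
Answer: 22/3 ≈ 7.3333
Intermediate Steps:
j(c, C) = c*(C + c)
g = 6 (g = 2*1 + 4 = 2 + 4 = 6)
K = 1/18 (K = 1/(3*(3 + 3)) = 1/(3*6) = 1/18 ≈ 0.055556)
(g*K)*22 = (6*(1/18))*22 = (⅓)*22 = 22/3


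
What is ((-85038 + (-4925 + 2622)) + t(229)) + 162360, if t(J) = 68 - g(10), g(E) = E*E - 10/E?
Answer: 74988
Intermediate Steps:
g(E) = E² - 10/E
t(J) = -31 (t(J) = 68 - (-10 + 10³)/10 = 68 - (-10 + 1000)/10 = 68 - 990/10 = 68 - 1*99 = 68 - 99 = -31)
((-85038 + (-4925 + 2622)) + t(229)) + 162360 = ((-85038 + (-4925 + 2622)) - 31) + 162360 = ((-85038 - 2303) - 31) + 162360 = (-87341 - 31) + 162360 = -87372 + 162360 = 74988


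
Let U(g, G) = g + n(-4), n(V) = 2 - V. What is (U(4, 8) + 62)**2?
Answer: 5184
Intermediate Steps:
U(g, G) = 6 + g (U(g, G) = g + (2 - 1*(-4)) = g + (2 + 4) = g + 6 = 6 + g)
(U(4, 8) + 62)**2 = ((6 + 4) + 62)**2 = (10 + 62)**2 = 72**2 = 5184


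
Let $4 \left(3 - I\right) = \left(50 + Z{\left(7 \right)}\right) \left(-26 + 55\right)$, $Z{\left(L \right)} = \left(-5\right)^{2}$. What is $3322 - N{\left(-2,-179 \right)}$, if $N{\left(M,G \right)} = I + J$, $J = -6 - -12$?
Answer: $\frac{15427}{4} \approx 3856.8$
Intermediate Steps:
$Z{\left(L \right)} = 25$
$I = - \frac{2163}{4}$ ($I = 3 - \frac{\left(50 + 25\right) \left(-26 + 55\right)}{4} = 3 - \frac{75 \cdot 29}{4} = 3 - \frac{2175}{4} = - \frac{2163}{4} \approx -540.75$)
$J = 6$ ($J = -6 + 12 = 6$)
$N{\left(M,G \right)} = - \frac{2139}{4}$ ($N{\left(M,G \right)} = - \frac{2163}{4} + 6 = - \frac{2139}{4}$)
$3322 - N{\left(-2,-179 \right)} = 3322 - - \frac{2139}{4} = 3322 + \frac{2139}{4} = \frac{15427}{4}$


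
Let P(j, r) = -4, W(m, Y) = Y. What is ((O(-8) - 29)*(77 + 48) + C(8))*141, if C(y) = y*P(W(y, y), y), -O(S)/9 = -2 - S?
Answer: -1467387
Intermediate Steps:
O(S) = 18 + 9*S (O(S) = -9*(-2 - S) = 18 + 9*S)
C(y) = -4*y (C(y) = y*(-4) = -4*y)
((O(-8) - 29)*(77 + 48) + C(8))*141 = (((18 + 9*(-8)) - 29)*(77 + 48) - 4*8)*141 = (((18 - 72) - 29)*125 - 32)*141 = ((-54 - 29)*125 - 32)*141 = (-83*125 - 32)*141 = (-10375 - 32)*141 = -10407*141 = -1467387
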